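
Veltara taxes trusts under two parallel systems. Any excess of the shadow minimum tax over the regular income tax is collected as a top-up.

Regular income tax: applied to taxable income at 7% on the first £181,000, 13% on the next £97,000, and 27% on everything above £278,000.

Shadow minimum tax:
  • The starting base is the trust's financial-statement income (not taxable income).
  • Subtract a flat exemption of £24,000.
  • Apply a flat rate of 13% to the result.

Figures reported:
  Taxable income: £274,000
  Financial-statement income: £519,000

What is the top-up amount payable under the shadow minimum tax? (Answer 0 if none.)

Regular income tax:
  £181,000 × 7% = £12,670
  £93,000 × 13% = £12,090
  → £24,760

Shadow minimum tax:
  Base (financial-statement income): £519,000
  Less exemption £24,000 → base £495,000
  £495,000 × 13% = £64,350

Excess of shadow minimum tax over regular income tax: £64,350 − £24,760 = £39,590.

£39,590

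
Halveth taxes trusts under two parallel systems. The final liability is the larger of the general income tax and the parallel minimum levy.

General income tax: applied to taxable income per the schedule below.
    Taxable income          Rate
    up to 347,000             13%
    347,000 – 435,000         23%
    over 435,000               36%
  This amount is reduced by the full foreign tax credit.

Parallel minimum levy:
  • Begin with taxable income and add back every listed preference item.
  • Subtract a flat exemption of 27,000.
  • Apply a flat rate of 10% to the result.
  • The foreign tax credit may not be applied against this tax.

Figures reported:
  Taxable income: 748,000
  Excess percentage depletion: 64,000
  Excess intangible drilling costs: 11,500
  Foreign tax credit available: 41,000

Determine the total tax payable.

General income tax:
  347,000 × 13% = 45,110
  88,000 × 23% = 20,240
  313,000 × 36% = 112,680
  → 178,030
  Less foreign tax credit 41,000 → 137,030

Parallel minimum levy:
  Adjusted income: 748,000 + 64,000 + 11,500 = 823,500
  Less exemption 27,000 → base 796,500
  796,500 × 10% = 79,650

137,030 > 79,650, so the general income tax governs.

137,030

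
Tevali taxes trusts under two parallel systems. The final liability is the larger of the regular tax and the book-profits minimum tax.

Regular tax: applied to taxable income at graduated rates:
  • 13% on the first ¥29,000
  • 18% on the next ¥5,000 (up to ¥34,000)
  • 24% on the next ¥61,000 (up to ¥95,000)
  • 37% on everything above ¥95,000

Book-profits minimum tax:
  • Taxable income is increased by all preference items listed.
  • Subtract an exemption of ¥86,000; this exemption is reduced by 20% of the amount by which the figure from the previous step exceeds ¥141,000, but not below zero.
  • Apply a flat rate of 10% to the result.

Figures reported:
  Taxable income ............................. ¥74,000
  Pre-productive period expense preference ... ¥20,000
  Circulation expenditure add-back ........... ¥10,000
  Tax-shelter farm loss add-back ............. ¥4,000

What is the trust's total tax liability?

Regular tax:
  ¥29,000 × 13% = ¥3,770
  ¥5,000 × 18% = ¥900
  ¥40,000 × 24% = ¥9,600
  → ¥14,270

Book-profits minimum tax:
  Adjusted income: ¥74,000 + ¥20,000 + ¥10,000 + ¥4,000 = ¥108,000
  Exemption: ¥108,000 ≤ ¥141,000, so full ¥86,000 applies
  Base: ¥108,000 − ¥86,000 = ¥22,000
  ¥22,000 × 10% = ¥2,200

¥14,270 > ¥2,200, so the regular tax governs.

¥14,270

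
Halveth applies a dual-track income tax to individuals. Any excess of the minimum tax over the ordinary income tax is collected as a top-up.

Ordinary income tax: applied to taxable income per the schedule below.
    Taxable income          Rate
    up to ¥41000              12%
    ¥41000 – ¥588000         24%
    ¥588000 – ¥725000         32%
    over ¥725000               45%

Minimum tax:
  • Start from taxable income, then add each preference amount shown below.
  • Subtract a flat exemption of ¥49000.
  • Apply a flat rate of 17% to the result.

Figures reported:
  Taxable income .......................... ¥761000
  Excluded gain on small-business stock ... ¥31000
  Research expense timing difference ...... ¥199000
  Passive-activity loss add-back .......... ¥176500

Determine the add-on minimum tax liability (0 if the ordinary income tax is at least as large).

¥0

Ordinary income tax:
  ¥41000 × 12% = ¥4920
  ¥547000 × 24% = ¥131280
  ¥137000 × 32% = ¥43840
  ¥36000 × 45% = ¥16200
  → ¥196240

Minimum tax:
  Adjusted income: ¥761000 + ¥31000 + ¥199000 + ¥176500 = ¥1167500
  Less exemption ¥49000 → base ¥1118500
  ¥1118500 × 17% = ¥190145

¥190145 ≤ ¥196240, so no add-on is due.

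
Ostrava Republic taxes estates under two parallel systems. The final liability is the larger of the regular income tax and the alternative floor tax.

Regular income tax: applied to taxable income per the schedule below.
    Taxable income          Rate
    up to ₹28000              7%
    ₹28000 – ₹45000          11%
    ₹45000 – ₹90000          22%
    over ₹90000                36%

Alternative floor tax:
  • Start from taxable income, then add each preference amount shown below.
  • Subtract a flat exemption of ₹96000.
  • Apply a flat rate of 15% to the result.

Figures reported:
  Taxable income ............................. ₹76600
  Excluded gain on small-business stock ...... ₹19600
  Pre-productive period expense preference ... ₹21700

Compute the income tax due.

Alternative floor tax:
  Adjusted income: ₹76600 + ₹19600 + ₹21700 = ₹117900
  Less exemption ₹96000 → base ₹21900
  ₹21900 × 15% = ₹3285

Regular income tax:
  ₹28000 × 7% = ₹1960
  ₹17000 × 11% = ₹1870
  ₹31600 × 22% = ₹6952
  → ₹10782

₹10782 > ₹3285, so the regular income tax governs.

₹10782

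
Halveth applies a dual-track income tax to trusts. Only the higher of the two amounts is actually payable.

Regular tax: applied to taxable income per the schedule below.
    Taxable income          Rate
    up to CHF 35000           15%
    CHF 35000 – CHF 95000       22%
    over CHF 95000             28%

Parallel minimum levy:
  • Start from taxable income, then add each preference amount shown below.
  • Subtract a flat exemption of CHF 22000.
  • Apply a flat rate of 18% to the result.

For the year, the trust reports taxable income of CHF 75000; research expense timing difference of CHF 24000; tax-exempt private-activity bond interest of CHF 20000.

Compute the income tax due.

Parallel minimum levy:
  Adjusted income: CHF 75000 + CHF 24000 + CHF 20000 = CHF 119000
  Less exemption CHF 22000 → base CHF 97000
  CHF 97000 × 18% = CHF 17460

Regular tax:
  CHF 35000 × 15% = CHF 5250
  CHF 40000 × 22% = CHF 8800
  → CHF 14050

CHF 17460 > CHF 14050, so the parallel minimum levy is the binding amount.

CHF 17460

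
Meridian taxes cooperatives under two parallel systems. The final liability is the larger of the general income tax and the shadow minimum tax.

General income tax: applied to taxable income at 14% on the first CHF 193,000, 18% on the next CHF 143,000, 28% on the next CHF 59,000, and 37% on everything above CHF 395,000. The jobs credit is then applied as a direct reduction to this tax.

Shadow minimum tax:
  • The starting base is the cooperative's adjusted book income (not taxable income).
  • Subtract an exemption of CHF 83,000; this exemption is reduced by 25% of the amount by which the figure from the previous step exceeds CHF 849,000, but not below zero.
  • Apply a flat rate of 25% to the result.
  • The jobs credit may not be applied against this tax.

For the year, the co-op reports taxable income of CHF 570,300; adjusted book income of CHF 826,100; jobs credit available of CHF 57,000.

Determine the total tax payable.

CHF 185,775

General income tax:
  CHF 193,000 × 14% = CHF 27,020
  CHF 143,000 × 18% = CHF 25,740
  CHF 59,000 × 28% = CHF 16,520
  CHF 175,300 × 37% = CHF 64,861
  → CHF 134,141
  Less jobs credit CHF 57,000 → CHF 77,141

Shadow minimum tax:
  Base (adjusted book income): CHF 826,100
  Exemption: CHF 826,100 ≤ CHF 849,000, so full CHF 83,000 applies
  Base: CHF 826,100 − CHF 83,000 = CHF 743,100
  CHF 743,100 × 25% = CHF 185,775

CHF 185,775 > CHF 77,141, so the shadow minimum tax is the binding amount.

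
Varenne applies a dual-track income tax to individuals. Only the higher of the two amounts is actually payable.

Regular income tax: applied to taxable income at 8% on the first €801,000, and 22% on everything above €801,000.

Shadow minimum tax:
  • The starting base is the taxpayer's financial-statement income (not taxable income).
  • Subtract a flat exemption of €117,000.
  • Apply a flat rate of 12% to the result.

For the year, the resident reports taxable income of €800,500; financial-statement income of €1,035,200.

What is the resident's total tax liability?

Shadow minimum tax:
  Base (financial-statement income): €1,035,200
  Less exemption €117,000 → base €918,200
  €918,200 × 12% = €110,184

Regular income tax:
  €800,500 × 8% = €64,040

€110,184 > €64,040, so the shadow minimum tax is the binding amount.

€110,184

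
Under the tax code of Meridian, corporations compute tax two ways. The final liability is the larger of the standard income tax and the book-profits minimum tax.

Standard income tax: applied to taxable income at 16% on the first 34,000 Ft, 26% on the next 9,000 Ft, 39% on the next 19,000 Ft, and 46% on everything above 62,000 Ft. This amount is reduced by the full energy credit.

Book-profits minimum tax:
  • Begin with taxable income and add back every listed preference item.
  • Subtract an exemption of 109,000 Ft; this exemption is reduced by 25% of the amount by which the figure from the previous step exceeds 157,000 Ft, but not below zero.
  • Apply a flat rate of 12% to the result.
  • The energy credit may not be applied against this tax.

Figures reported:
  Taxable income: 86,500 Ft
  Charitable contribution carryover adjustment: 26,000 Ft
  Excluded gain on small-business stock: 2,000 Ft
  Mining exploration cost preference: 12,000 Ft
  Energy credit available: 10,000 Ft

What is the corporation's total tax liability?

Standard income tax:
  34,000 Ft × 16% = 5,440 Ft
  9,000 Ft × 26% = 2,340 Ft
  19,000 Ft × 39% = 7,410 Ft
  24,500 Ft × 46% = 11,270 Ft
  → 26,460 Ft
  Less energy credit 10,000 Ft → 16,460 Ft

Book-profits minimum tax:
  Adjusted income: 86,500 Ft + 26,000 Ft + 2,000 Ft + 12,000 Ft = 126,500 Ft
  Exemption: 126,500 Ft ≤ 157,000 Ft, so full 109,000 Ft applies
  Base: 126,500 Ft − 109,000 Ft = 17,500 Ft
  17,500 Ft × 12% = 2,100 Ft

16,460 Ft > 2,100 Ft, so the standard income tax governs.

16,460 Ft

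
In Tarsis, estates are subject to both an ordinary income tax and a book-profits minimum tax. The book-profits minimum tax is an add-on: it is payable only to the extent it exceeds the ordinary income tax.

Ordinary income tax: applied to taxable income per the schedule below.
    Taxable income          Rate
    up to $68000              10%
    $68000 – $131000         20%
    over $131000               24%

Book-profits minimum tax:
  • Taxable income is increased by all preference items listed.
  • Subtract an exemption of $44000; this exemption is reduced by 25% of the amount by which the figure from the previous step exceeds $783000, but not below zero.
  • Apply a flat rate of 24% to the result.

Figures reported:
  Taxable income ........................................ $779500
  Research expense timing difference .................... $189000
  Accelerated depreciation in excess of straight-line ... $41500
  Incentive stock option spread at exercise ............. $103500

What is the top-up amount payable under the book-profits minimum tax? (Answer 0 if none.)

$92200

Ordinary income tax:
  $68000 × 10% = $6800
  $63000 × 20% = $12600
  $648500 × 24% = $155640
  → $175040

Book-profits minimum tax:
  Adjusted income: $779500 + $189000 + $41500 + $103500 = $1113500
  Exemption: 25% × ($1113500 − $783000) = $82625 ≥ $44000, so the exemption is fully phased out
  Base: $1113500 − $0 = $1113500
  $1113500 × 24% = $267240

Excess of book-profits minimum tax over ordinary income tax: $267240 − $175040 = $92200.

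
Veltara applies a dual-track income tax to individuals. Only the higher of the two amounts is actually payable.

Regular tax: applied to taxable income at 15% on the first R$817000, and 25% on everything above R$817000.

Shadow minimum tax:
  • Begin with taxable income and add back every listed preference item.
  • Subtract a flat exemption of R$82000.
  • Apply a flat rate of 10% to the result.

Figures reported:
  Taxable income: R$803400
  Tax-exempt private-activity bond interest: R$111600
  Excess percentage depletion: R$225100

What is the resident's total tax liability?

R$120510

Regular tax:
  R$803400 × 15% = R$120510

Shadow minimum tax:
  Adjusted income: R$803400 + R$111600 + R$225100 = R$1140100
  Less exemption R$82000 → base R$1058100
  R$1058100 × 10% = R$105810

R$120510 > R$105810, so the regular tax governs.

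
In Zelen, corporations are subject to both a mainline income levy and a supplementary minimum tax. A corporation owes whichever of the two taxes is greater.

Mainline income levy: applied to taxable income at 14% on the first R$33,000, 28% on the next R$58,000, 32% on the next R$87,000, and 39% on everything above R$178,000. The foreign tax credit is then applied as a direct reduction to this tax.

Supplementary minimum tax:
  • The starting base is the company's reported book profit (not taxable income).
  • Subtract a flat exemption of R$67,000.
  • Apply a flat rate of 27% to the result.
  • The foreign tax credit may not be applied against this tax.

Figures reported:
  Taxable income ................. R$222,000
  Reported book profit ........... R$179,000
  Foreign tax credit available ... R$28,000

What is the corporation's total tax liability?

R$37,860

Mainline income levy:
  R$33,000 × 14% = R$4,620
  R$58,000 × 28% = R$16,240
  R$87,000 × 32% = R$27,840
  R$44,000 × 39% = R$17,160
  → R$65,860
  Less foreign tax credit R$28,000 → R$37,860

Supplementary minimum tax:
  Base (reported book profit): R$179,000
  Less exemption R$67,000 → base R$112,000
  R$112,000 × 27% = R$30,240

R$37,860 > R$30,240, so the mainline income levy governs.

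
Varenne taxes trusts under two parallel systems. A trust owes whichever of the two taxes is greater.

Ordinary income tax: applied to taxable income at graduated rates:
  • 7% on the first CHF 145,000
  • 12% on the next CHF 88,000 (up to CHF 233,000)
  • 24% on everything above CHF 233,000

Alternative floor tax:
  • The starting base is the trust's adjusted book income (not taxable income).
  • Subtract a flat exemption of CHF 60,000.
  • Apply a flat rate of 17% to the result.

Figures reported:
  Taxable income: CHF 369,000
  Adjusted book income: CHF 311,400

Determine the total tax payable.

Ordinary income tax:
  CHF 145,000 × 7% = CHF 10,150
  CHF 88,000 × 12% = CHF 10,560
  CHF 136,000 × 24% = CHF 32,640
  → CHF 53,350

Alternative floor tax:
  Base (adjusted book income): CHF 311,400
  Less exemption CHF 60,000 → base CHF 251,400
  CHF 251,400 × 17% = CHF 42,738

CHF 53,350 > CHF 42,738, so the ordinary income tax governs.

CHF 53,350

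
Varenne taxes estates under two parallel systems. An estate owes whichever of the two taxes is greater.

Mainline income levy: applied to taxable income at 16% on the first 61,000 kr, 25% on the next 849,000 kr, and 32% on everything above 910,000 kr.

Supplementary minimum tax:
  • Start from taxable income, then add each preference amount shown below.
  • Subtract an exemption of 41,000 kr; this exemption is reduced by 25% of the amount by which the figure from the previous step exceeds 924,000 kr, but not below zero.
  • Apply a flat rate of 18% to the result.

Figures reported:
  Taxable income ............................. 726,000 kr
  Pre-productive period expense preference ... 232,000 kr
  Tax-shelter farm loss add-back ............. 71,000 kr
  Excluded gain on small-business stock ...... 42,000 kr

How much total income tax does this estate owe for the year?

192,015 kr

Mainline income levy:
  61,000 kr × 16% = 9,760 kr
  665,000 kr × 25% = 166,250 kr
  → 176,010 kr

Supplementary minimum tax:
  Adjusted income: 726,000 kr + 232,000 kr + 71,000 kr + 42,000 kr = 1,071,000 kr
  Exemption: 41,000 kr − 25% × (1,071,000 kr − 924,000 kr) = 41,000 kr − 36,750 kr = 4,250 kr
  Base: 1,071,000 kr − 4,250 kr = 1,066,750 kr
  1,066,750 kr × 18% = 192,015 kr

192,015 kr > 176,010 kr, so the supplementary minimum tax is the binding amount.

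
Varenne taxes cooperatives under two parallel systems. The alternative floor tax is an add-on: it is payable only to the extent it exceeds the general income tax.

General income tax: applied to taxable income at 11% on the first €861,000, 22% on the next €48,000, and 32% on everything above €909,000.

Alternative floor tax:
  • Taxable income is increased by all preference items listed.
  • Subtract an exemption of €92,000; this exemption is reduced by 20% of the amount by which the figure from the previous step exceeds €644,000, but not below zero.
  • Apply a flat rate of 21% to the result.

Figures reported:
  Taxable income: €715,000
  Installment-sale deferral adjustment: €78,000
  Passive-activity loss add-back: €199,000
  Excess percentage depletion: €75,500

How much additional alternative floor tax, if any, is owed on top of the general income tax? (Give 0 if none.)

Alternative floor tax:
  Adjusted income: €715,000 + €78,000 + €199,000 + €75,500 = €1,067,500
  Exemption: €92,000 − 20% × (€1,067,500 − €644,000) = €92,000 − €84,700 = €7,300
  Base: €1,067,500 − €7,300 = €1,060,200
  €1,060,200 × 21% = €222,642

General income tax:
  €715,000 × 11% = €78,650

Excess of alternative floor tax over general income tax: €222,642 − €78,650 = €143,992.

€143,992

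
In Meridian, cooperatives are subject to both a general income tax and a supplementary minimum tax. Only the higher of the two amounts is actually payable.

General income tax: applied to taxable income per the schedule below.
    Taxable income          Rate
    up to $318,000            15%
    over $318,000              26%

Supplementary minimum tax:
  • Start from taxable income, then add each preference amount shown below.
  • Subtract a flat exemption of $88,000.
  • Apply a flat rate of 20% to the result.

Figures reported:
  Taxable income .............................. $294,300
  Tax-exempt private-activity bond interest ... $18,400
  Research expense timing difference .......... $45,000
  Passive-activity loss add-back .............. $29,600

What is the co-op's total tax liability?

$59,860

Supplementary minimum tax:
  Adjusted income: $294,300 + $18,400 + $45,000 + $29,600 = $387,300
  Less exemption $88,000 → base $299,300
  $299,300 × 20% = $59,860

General income tax:
  $294,300 × 15% = $44,145

$59,860 > $44,145, so the supplementary minimum tax is the binding amount.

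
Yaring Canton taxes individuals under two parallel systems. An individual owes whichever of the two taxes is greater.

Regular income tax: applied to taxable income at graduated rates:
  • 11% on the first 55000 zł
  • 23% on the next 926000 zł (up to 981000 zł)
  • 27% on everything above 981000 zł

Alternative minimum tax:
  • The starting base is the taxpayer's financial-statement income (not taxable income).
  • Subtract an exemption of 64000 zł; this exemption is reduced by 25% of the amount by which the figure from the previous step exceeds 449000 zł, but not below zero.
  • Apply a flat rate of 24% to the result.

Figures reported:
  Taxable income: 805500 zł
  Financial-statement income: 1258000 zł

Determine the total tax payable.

Regular income tax:
  55000 zł × 11% = 6050 zł
  750500 zł × 23% = 172615 zł
  → 178665 zł

Alternative minimum tax:
  Base (financial-statement income): 1258000 zł
  Exemption: 25% × (1258000 zł − 449000 zł) = 202250 zł ≥ 64000 zł, so the exemption is fully phased out
  Base: 1258000 zł − 0 zł = 1258000 zł
  1258000 zł × 24% = 301920 zł

301920 zł > 178665 zł, so the alternative minimum tax is the binding amount.

301920 zł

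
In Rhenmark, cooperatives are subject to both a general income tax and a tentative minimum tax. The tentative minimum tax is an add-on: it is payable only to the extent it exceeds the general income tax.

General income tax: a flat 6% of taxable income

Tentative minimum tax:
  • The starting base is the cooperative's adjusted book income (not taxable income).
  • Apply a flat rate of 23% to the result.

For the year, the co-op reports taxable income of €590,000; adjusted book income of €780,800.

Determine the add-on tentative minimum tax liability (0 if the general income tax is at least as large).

General income tax:
  €590,000 × 6% = €35,400

Tentative minimum tax:
  Base (adjusted book income): €780,800
  €780,800 × 23% = €179,584

Excess of tentative minimum tax over general income tax: €179,584 − €35,400 = €144,184.

€144,184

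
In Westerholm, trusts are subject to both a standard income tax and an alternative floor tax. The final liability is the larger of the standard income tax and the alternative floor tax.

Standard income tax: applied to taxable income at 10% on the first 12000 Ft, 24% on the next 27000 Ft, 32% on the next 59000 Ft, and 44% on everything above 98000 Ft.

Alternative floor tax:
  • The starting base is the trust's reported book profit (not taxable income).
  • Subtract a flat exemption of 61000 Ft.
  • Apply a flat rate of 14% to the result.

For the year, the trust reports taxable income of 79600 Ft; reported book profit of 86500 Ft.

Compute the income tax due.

Standard income tax:
  12000 Ft × 10% = 1200 Ft
  27000 Ft × 24% = 6480 Ft
  40600 Ft × 32% = 12992 Ft
  → 20672 Ft

Alternative floor tax:
  Base (reported book profit): 86500 Ft
  Less exemption 61000 Ft → base 25500 Ft
  25500 Ft × 14% = 3570 Ft

20672 Ft > 3570 Ft, so the standard income tax governs.

20672 Ft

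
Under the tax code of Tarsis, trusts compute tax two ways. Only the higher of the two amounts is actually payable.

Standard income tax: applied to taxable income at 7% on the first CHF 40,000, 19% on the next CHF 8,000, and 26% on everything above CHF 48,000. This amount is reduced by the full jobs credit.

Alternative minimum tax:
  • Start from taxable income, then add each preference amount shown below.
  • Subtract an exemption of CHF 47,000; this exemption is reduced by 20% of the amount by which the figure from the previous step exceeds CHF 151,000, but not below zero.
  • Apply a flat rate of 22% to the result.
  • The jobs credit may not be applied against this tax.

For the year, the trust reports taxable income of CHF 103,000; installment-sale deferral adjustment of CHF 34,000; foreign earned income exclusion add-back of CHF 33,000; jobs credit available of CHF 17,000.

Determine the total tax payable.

Alternative minimum tax:
  Adjusted income: CHF 103,000 + CHF 34,000 + CHF 33,000 = CHF 170,000
  Exemption: CHF 47,000 − 20% × (CHF 170,000 − CHF 151,000) = CHF 47,000 − CHF 3,800 = CHF 43,200
  Base: CHF 170,000 − CHF 43,200 = CHF 126,800
  CHF 126,800 × 22% = CHF 27,896

Standard income tax:
  CHF 40,000 × 7% = CHF 2,800
  CHF 8,000 × 19% = CHF 1,520
  CHF 55,000 × 26% = CHF 14,300
  → CHF 18,620
  Less jobs credit CHF 17,000 → CHF 1,620

CHF 27,896 > CHF 1,620, so the alternative minimum tax is the binding amount.

CHF 27,896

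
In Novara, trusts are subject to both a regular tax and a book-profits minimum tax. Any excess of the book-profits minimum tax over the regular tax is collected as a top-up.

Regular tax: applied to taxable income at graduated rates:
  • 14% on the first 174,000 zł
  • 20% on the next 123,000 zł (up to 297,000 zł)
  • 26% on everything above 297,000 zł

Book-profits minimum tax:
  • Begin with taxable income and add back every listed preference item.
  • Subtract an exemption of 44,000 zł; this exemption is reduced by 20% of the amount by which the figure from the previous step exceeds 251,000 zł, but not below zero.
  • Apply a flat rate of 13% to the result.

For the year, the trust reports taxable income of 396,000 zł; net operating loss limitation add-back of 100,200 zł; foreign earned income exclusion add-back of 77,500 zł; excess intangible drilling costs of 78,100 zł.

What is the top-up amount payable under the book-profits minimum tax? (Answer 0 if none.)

10,034 zł

Book-profits minimum tax:
  Adjusted income: 396,000 zł + 100,200 zł + 77,500 zł + 78,100 zł = 651,800 zł
  Exemption: 20% × (651,800 zł − 251,000 zł) = 80,160 zł ≥ 44,000 zł, so the exemption is fully phased out
  Base: 651,800 zł − 0 zł = 651,800 zł
  651,800 zł × 13% = 84,734 zł

Regular tax:
  174,000 zł × 14% = 24,360 zł
  123,000 zł × 20% = 24,600 zł
  99,000 zł × 26% = 25,740 zł
  → 74,700 zł

Excess of book-profits minimum tax over regular tax: 84,734 zł − 74,700 zł = 10,034 zł.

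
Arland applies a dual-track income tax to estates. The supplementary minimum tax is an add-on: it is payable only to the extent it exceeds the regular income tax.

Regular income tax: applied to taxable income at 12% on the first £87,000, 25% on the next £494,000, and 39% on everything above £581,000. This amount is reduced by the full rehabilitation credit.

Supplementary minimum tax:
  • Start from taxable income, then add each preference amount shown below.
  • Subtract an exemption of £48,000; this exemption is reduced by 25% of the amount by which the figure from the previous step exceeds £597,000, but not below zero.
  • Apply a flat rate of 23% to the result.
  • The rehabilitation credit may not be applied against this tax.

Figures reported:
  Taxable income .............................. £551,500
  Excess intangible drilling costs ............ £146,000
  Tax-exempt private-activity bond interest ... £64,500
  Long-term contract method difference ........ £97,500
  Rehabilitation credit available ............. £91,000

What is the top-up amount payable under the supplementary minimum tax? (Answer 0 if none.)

£162,120

Regular income tax:
  £87,000 × 12% = £10,440
  £464,500 × 25% = £116,125
  → £126,565
  Less rehabilitation credit £91,000 → £35,565

Supplementary minimum tax:
  Adjusted income: £551,500 + £146,000 + £64,500 + £97,500 = £859,500
  Exemption: 25% × (£859,500 − £597,000) = £65,625 ≥ £48,000, so the exemption is fully phased out
  Base: £859,500 − £0 = £859,500
  £859,500 × 23% = £197,685

Excess of supplementary minimum tax over regular income tax: £197,685 − £35,565 = £162,120.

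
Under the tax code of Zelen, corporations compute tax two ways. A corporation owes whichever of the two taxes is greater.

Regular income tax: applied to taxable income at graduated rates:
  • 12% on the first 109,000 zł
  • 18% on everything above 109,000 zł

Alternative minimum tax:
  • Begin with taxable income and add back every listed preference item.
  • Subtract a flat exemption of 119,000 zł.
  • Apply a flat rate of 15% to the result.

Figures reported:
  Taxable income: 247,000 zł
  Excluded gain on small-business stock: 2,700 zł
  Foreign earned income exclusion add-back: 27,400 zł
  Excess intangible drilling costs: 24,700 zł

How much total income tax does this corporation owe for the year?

37,920 zł

Alternative minimum tax:
  Adjusted income: 247,000 zł + 2,700 zł + 27,400 zł + 24,700 zł = 301,800 zł
  Less exemption 119,000 zł → base 182,800 zł
  182,800 zł × 15% = 27,420 zł

Regular income tax:
  109,000 zł × 12% = 13,080 zł
  138,000 zł × 18% = 24,840 zł
  → 37,920 zł

37,920 zł > 27,420 zł, so the regular income tax governs.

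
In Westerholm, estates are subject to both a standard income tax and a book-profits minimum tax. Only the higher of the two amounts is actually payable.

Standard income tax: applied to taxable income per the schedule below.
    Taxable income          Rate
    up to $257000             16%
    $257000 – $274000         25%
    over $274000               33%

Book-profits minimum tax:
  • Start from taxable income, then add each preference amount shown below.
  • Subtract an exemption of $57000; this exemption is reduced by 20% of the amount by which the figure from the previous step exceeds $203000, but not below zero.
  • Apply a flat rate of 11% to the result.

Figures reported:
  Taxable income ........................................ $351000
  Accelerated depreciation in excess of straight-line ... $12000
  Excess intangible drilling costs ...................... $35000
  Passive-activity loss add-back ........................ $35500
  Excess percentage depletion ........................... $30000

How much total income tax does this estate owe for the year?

$70780

Standard income tax:
  $257000 × 16% = $41120
  $17000 × 25% = $4250
  $77000 × 33% = $25410
  → $70780

Book-profits minimum tax:
  Adjusted income: $351000 + $12000 + $35000 + $35500 + $30000 = $463500
  Exemption: $57000 − 20% × ($463500 − $203000) = $57000 − $52100 = $4900
  Base: $463500 − $4900 = $458600
  $458600 × 11% = $50446

$70780 > $50446, so the standard income tax governs.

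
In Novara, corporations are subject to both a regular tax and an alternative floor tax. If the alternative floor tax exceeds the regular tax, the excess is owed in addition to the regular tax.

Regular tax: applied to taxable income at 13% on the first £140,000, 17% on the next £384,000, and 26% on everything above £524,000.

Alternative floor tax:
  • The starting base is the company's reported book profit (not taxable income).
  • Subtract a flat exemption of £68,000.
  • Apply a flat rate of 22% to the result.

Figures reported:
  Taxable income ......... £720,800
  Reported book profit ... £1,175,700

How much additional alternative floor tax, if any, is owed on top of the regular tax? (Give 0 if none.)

Regular tax:
  £140,000 × 13% = £18,200
  £384,000 × 17% = £65,280
  £196,800 × 26% = £51,168
  → £134,648

Alternative floor tax:
  Base (reported book profit): £1,175,700
  Less exemption £68,000 → base £1,107,700
  £1,107,700 × 22% = £243,694

Excess of alternative floor tax over regular tax: £243,694 − £134,648 = £109,046.

£109,046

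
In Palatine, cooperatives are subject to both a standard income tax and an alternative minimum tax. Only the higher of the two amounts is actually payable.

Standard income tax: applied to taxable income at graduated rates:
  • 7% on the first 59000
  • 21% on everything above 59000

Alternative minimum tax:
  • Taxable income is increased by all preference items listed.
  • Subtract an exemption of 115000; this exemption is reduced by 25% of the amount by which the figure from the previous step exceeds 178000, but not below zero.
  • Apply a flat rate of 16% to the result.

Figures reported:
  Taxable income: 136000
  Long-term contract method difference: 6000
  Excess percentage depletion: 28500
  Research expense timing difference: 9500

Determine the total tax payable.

Standard income tax:
  59000 × 7% = 4130
  77000 × 21% = 16170
  → 20300

Alternative minimum tax:
  Adjusted income: 136000 + 6000 + 28500 + 9500 = 180000
  Exemption: 115000 − 25% × (180000 − 178000) = 115000 − 500 = 114500
  Base: 180000 − 114500 = 65500
  65500 × 16% = 10480

20300 > 10480, so the standard income tax governs.

20300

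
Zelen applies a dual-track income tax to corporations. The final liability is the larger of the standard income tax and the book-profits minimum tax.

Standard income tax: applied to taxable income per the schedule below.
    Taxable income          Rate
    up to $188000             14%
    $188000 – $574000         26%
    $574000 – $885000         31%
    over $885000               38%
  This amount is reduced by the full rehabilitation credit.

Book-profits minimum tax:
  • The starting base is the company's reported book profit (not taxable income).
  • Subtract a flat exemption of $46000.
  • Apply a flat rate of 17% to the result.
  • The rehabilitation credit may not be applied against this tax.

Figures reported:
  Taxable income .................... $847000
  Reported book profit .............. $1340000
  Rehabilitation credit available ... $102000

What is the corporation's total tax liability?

Standard income tax:
  $188000 × 14% = $26320
  $386000 × 26% = $100360
  $273000 × 31% = $84630
  → $211310
  Less rehabilitation credit $102000 → $109310

Book-profits minimum tax:
  Base (reported book profit): $1340000
  Less exemption $46000 → base $1294000
  $1294000 × 17% = $219980

$219980 > $109310, so the book-profits minimum tax is the binding amount.

$219980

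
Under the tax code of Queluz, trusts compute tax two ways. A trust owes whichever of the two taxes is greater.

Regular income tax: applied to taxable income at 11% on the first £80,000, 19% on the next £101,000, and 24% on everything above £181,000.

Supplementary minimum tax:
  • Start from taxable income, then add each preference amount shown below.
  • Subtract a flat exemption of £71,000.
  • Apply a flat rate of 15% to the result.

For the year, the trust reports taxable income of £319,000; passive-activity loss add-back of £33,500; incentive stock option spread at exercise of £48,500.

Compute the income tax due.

£61,110

Regular income tax:
  £80,000 × 11% = £8,800
  £101,000 × 19% = £19,190
  £138,000 × 24% = £33,120
  → £61,110

Supplementary minimum tax:
  Adjusted income: £319,000 + £33,500 + £48,500 = £401,000
  Less exemption £71,000 → base £330,000
  £330,000 × 15% = £49,500

£61,110 > £49,500, so the regular income tax governs.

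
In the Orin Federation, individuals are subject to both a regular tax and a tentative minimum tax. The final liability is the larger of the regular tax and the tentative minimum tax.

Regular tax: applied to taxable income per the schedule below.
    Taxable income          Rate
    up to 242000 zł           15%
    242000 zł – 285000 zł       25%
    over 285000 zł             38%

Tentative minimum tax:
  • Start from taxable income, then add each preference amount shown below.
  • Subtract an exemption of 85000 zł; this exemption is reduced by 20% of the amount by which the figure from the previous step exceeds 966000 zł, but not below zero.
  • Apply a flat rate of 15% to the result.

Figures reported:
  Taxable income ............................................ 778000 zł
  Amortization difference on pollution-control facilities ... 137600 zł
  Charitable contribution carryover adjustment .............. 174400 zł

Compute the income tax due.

Regular tax:
  242000 zł × 15% = 36300 zł
  43000 zł × 25% = 10750 zł
  493000 zł × 38% = 187340 zł
  → 234390 zł

Tentative minimum tax:
  Adjusted income: 778000 zł + 137600 zł + 174400 zł = 1090000 zł
  Exemption: 85000 zł − 20% × (1090000 zł − 966000 zł) = 85000 zł − 24800 zł = 60200 zł
  Base: 1090000 zł − 60200 zł = 1029800 zł
  1029800 zł × 15% = 154470 zł

234390 zł > 154470 zł, so the regular tax governs.

234390 zł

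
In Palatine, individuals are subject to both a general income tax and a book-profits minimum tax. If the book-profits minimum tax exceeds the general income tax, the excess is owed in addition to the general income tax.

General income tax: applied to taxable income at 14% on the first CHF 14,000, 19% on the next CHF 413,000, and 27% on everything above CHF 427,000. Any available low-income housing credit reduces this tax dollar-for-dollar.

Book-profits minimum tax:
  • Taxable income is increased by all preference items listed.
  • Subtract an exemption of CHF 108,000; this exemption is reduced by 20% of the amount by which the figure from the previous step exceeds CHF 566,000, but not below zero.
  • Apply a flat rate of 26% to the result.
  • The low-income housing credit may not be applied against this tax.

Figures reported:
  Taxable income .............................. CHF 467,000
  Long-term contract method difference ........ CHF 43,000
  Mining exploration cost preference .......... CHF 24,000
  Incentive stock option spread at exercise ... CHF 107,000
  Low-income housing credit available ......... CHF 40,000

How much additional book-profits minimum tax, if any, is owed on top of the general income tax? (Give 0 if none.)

CHF 91,250

General income tax:
  CHF 14,000 × 14% = CHF 1,960
  CHF 413,000 × 19% = CHF 78,470
  CHF 40,000 × 27% = CHF 10,800
  → CHF 91,230
  Less low-income housing credit CHF 40,000 → CHF 51,230

Book-profits minimum tax:
  Adjusted income: CHF 467,000 + CHF 43,000 + CHF 24,000 + CHF 107,000 = CHF 641,000
  Exemption: CHF 108,000 − 20% × (CHF 641,000 − CHF 566,000) = CHF 108,000 − CHF 15,000 = CHF 93,000
  Base: CHF 641,000 − CHF 93,000 = CHF 548,000
  CHF 548,000 × 26% = CHF 142,480

Excess of book-profits minimum tax over general income tax: CHF 142,480 − CHF 51,230 = CHF 91,250.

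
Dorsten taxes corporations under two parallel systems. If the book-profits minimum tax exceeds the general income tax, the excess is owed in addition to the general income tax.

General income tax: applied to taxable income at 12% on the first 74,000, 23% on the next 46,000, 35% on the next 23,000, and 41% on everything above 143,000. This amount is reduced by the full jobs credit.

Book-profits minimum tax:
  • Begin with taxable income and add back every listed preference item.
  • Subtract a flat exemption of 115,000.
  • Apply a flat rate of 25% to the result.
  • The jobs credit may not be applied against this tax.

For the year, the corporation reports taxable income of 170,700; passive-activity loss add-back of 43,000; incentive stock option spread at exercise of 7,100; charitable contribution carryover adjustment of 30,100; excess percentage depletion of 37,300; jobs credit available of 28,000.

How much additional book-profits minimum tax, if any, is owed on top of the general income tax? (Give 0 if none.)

Book-profits minimum tax:
  Adjusted income: 170,700 + 43,000 + 7,100 + 30,100 + 37,300 = 288,200
  Less exemption 115,000 → base 173,200
  173,200 × 25% = 43,300

General income tax:
  74,000 × 12% = 8,880
  46,000 × 23% = 10,580
  23,000 × 35% = 8,050
  27,700 × 41% = 11,357
  → 38,867
  Less jobs credit 28,000 → 10,867

Excess of book-profits minimum tax over general income tax: 43,300 − 10,867 = 32,433.

32,433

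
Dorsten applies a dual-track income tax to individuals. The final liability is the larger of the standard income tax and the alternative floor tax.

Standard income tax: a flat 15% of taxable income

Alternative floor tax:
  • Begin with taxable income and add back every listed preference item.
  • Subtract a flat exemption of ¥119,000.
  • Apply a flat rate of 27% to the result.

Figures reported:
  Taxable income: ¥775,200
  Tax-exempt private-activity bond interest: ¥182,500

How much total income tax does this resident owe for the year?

¥226,449

Standard income tax:
  ¥775,200 × 15% = ¥116,280

Alternative floor tax:
  Adjusted income: ¥775,200 + ¥182,500 = ¥957,700
  Less exemption ¥119,000 → base ¥838,700
  ¥838,700 × 27% = ¥226,449

¥226,449 > ¥116,280, so the alternative floor tax is the binding amount.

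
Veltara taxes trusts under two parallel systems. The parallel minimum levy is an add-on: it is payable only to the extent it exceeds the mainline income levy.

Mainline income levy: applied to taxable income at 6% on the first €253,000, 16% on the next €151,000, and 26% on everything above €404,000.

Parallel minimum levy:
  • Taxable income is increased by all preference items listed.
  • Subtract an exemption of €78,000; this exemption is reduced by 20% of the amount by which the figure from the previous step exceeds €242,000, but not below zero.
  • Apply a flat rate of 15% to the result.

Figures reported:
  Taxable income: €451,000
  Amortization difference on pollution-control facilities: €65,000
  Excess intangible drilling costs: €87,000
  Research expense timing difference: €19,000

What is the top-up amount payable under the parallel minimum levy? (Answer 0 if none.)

€41,440

Mainline income levy:
  €253,000 × 6% = €15,180
  €151,000 × 16% = €24,160
  €47,000 × 26% = €12,220
  → €51,560

Parallel minimum levy:
  Adjusted income: €451,000 + €65,000 + €87,000 + €19,000 = €622,000
  Exemption: €78,000 − 20% × (€622,000 − €242,000) = €78,000 − €76,000 = €2,000
  Base: €622,000 − €2,000 = €620,000
  €620,000 × 15% = €93,000

Excess of parallel minimum levy over mainline income levy: €93,000 − €51,560 = €41,440.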